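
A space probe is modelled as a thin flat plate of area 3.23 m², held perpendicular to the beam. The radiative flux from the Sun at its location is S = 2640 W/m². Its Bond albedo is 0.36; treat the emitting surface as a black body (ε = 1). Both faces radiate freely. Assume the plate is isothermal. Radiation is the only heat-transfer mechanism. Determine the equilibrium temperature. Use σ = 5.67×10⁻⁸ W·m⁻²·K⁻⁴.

At equilibrium, absorbed power = emitted power.
Absorbing cross-section = A = 3.230 m²; emitting surface = 2A = 6.460 m² (ratio 2).
(1−a)S·A_cross = εσ·A_surf·T⁴  ⇒  T⁴ = (1−a)S/(2σ).
T⁴ = 0.640·2640/(2·5.67×10⁻⁸) = 1.490×10¹⁰ K⁴.
T = (1.490×10¹⁰)^(1/4).

T ≈ 349 K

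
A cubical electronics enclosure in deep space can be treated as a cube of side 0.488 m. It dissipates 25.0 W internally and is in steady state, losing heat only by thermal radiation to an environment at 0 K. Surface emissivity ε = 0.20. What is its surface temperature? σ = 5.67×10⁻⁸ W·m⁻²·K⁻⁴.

T ≈ 198 K

Steady state: internal power = radiated power, P = εσA T⁴.
Radiating area A = 6L² = 1.429 m².
T⁴ = P/(εσA) = 25.0/(0.20·5.67×10⁻⁸·1.429) = 1.543×10⁹ K⁴.
T = (1.543×10⁹)^(1/4).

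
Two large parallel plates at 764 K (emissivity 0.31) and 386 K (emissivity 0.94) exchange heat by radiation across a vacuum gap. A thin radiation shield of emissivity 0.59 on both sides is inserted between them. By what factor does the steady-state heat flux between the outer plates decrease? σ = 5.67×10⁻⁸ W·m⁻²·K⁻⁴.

Without shield: q₀ = σΔ(T⁴)/(1/ε₁+1/ε₂−1) with denominator 3.290.
With shield the two gaps are in series; the resistances add: (1/ε₁+1/ε_s−1)+(1/ε_s+1/ε₂−1) = 3.921+1.759 = 5.679.
Heat-flux ratio q₀/q = 5.679/3.290.

factor ≈ 1.73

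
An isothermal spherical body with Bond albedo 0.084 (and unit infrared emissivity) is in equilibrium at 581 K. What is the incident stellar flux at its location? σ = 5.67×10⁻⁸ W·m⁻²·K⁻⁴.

S ≈ 28200 W/m²

(1−a)S·πr² = σ·4πr²·T⁴ ⇒ S = 4σT⁴/(1−a).
S = 4·5.67×10⁻⁸·1.139×10¹¹/0.916.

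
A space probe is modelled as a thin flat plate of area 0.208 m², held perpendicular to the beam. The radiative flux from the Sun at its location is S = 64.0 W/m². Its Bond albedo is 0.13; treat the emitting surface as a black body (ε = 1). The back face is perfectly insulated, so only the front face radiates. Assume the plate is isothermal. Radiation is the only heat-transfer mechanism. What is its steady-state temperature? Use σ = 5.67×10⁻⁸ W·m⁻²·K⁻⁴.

T ≈ 177 K

At equilibrium, absorbed power = emitted power.
Absorbing cross-section = A = 0.2080 m²; emitting surface = A = 0.2080 m² (ratio 1).
(1−a)S·A_cross = εσ·A_surf·T⁴  ⇒  T⁴ = (1−a)S/(1σ).
T⁴ = 0.870·64.0/(1·5.67×10⁻⁸) = 9.820×10⁸ K⁴.
T = (9.820×10⁸)^(1/4).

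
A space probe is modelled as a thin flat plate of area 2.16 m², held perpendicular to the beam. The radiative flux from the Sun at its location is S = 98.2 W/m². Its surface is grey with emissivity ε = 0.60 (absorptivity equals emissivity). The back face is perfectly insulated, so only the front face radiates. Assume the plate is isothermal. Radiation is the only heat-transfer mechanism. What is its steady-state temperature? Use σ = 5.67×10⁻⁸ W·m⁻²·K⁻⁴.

T ≈ 204 K

At equilibrium, absorbed power = emitted power.
Absorbing cross-section = A = 2.160 m²; emitting surface = A = 2.160 m² (ratio 1).
εS·A_cross = εσ·A_surf·T⁴  ⇒  T⁴ = S/(1σ)   (ε cancels).
T⁴ = 98.2/(1·5.67×10⁻⁸) = 1.732×10⁹ K⁴.
T = (1.732×10⁹)^(1/4).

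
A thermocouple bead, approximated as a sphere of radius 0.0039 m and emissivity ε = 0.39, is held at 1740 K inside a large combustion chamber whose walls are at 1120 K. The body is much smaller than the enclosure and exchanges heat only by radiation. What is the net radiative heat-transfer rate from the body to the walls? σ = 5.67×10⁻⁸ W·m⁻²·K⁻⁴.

P_net ≈ 32.1 W

For a small grey body in a large enclosure: P_net = εσA(T_body⁴ − T_wall⁴).
A = 4πr² = 1.911×10⁻⁴ m²; T_body⁴ − T_wall⁴ = 9.166×10¹² − 1.574×10¹² = 7.593×10¹² K⁴.
|P_net| = 0.39·5.67×10⁻⁸·1.911×10⁻⁴·7.593×10¹².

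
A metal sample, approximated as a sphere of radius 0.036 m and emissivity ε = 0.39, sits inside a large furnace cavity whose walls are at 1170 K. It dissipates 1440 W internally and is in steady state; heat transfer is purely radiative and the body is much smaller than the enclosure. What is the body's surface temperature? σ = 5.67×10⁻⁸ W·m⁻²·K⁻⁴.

For a small grey body in a large enclosure, net radiated power = εσA(T⁴ − T_w⁴).
Steady state: P = εσA(T⁴ − T_w⁴) with A = 4πr² = 0.01629 m².
T⁴ = P/(εσA) + T_w⁴ = 1440/(0.39·5.67×10⁻⁸·0.01629) + (1170)⁴
    = 3.999×10¹² + 1.874×10¹² = 5.872×10¹² K⁴.

T ≈ 1560 K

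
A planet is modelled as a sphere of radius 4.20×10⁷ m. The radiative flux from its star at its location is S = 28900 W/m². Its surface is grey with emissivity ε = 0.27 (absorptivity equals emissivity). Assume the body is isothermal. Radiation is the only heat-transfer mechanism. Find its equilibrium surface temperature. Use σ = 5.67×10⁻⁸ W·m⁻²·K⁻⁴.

T ≈ 597 K

At equilibrium, absorbed power = emitted power.
Absorbing cross-section = πr² = 5.542×10¹⁵ m²; emitting surface = 4πr² = 2.217×10¹⁶ m² (ratio 4).
εS·A_cross = εσ·A_surf·T⁴  ⇒  T⁴ = S/(4σ)   (ε cancels).
T⁴ = 28900/(4·5.67×10⁻⁸) = 1.274×10¹¹ K⁴.
T = (1.274×10¹¹)^(1/4).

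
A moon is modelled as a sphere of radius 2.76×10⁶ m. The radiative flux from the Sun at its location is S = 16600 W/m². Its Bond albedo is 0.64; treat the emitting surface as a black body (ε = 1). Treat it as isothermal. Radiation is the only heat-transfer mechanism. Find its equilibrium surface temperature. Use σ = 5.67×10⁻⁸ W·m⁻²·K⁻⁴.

T ≈ 403 K

At equilibrium, absorbed power = emitted power.
Absorbing cross-section = πr² = 2.393×10¹³ m²; emitting surface = 4πr² = 9.573×10¹³ m² (ratio 4).
(1−a)S·A_cross = εσ·A_surf·T⁴  ⇒  T⁴ = (1−a)S/(4σ).
T⁴ = 0.360·16600/(4·5.67×10⁻⁸) = 2.635×10¹⁰ K⁴.
T = (2.635×10¹⁰)^(1/4).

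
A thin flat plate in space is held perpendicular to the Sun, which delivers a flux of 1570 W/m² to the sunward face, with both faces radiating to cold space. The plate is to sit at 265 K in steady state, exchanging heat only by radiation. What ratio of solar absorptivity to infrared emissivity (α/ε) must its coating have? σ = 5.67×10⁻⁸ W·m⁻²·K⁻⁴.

α/ε ≈ 0.356

Balance: αS·A = εσ·2A·T⁴ ⇒ α/ε = 2σT⁴/S.
α/ε = 2·5.67×10⁻⁸·(265)⁴/1570 = 2·5.67×10⁻⁸·4.932×10⁹/1570.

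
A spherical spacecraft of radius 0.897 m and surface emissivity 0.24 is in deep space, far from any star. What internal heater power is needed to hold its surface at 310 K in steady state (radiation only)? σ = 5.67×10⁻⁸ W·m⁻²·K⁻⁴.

P = εσ·4πr²·T⁴.
4πr² = 10.11 m²; T⁴ = 9.235×10⁹ K⁴.
P = 0.24·5.67×10⁻⁸·10.11·9.235×10⁹.

P ≈ 1270 W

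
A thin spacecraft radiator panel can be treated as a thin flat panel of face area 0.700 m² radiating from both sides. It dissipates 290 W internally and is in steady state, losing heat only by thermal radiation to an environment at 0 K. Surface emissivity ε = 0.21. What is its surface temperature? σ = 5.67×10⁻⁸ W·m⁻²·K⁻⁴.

Steady state: internal power = radiated power, P = εσA T⁴.
Radiating area A = 2·0.700 = 1.400 m².
T⁴ = P/(εσA) = 290/(0.21·5.67×10⁻⁸·1.400) = 1.740×10¹⁰ K⁴.
T = (1.740×10¹⁰)^(1/4).

T ≈ 363 K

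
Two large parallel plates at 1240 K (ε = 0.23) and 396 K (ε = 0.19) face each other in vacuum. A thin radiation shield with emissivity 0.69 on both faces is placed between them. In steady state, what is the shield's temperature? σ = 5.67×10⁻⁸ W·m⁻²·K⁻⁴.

In steady state the net flux on the hot side equals that on the cold side.
σ(T₁⁴−T_s⁴)/D₁ = σ(T_s⁴−T₂⁴)/D₂, with D₁ = 1/ε₁+1/ε_s−1 = 4.797, D₂ = 1/ε_s+1/ε₂−1 = 5.712.
Solve for T_s⁴: T_s⁴ = (D₂·T₁⁴ + D₁·T₂⁴)/(D₁+D₂) = 1.296×10¹² K⁴.

T_s ≈ 1070 K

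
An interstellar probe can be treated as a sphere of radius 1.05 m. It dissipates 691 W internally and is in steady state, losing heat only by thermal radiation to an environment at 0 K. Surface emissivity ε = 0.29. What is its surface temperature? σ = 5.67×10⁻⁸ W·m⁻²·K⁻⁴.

Steady state: internal power = radiated power, P = εσA T⁴.
Radiating area A = 4πr² = 13.85 m².
T⁴ = P/(εσA) = 691/(0.29·5.67×10⁻⁸·13.85) = 3.033×10⁹ K⁴.
T = (3.033×10⁹)^(1/4).

T ≈ 235 K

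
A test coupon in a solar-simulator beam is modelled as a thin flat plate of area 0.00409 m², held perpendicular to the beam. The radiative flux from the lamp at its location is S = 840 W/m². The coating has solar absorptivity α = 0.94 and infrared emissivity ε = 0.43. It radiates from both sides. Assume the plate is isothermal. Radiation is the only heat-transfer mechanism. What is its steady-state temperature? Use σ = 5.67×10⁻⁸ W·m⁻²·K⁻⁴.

T ≈ 357 K

At equilibrium, absorbed power = emitted power.
Absorbing cross-section = A = 0.004090 m²; emitting surface = 2A = 0.008180 m² (ratio 2).
αS·A_cross = εσ·A_surf·T⁴  ⇒  T⁴ = αS/(ε·2σ).
T⁴ = 0.940·840/(0.43·2·5.67×10⁻⁸) = 1.619×10¹⁰ K⁴.
T = (1.619×10¹⁰)^(1/4).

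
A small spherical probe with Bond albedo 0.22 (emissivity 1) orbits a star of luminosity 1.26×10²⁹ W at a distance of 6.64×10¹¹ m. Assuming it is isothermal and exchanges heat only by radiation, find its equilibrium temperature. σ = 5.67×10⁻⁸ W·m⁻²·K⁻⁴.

First find the stellar flux at distance d: S = L/(4πd²) = 1.26×10²⁹/(4π·(6.64×10¹¹)²) = 22740 W/m².
For an isothermal sphere, absorbed (1−a)S·πr² = emitted σ·4πr²·T⁴, so T⁴ = (1−a)S/(4σ).
T⁴ = 0.780·22740/(4·5.67×10⁻⁸) = 7.821×10¹⁰ K⁴.

T ≈ 529 K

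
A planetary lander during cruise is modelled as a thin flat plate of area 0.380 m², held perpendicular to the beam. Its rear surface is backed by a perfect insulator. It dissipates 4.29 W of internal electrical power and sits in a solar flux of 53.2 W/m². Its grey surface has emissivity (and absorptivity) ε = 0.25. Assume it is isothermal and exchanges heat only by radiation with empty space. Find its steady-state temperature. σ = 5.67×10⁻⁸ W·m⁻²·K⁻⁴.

At steady state, absorbed solar power + internal power = radiated power.
Absorbed: α·S·A_cross = 0.25·53.2·0.3800 = 5.054 W (cross-section A).
Total input = 5.054 + 4.29 = 9.344 W.
Radiated: εσ·A_surf·T⁴ with A_surf = A = 0.3800 m².
T⁴ = 9.344/(0.25·5.67×10⁻⁸·0.3800) = 1.735×10⁹ K⁴.

T ≈ 204 K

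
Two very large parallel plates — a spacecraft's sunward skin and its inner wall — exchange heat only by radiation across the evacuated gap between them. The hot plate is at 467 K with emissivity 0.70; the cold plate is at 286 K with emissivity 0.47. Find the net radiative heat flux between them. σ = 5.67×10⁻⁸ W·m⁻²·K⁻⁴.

q ≈ 907 W/m²

For two infinite grey parallel plates, q = σ(T₁⁴ − T₂⁴)/(1/ε₁ + 1/ε₂ − 1).
T₁⁴ − T₂⁴ = 4.756×10¹⁰ − 6.691×10⁹ = 4.087×10¹⁰ K⁴.
1/ε₁ + 1/ε₂ − 1 = 1.429 + 2.128 − 1 = 2.556.
q = 5.67×10⁻⁸ × 4.087×10¹⁰ / 2.556.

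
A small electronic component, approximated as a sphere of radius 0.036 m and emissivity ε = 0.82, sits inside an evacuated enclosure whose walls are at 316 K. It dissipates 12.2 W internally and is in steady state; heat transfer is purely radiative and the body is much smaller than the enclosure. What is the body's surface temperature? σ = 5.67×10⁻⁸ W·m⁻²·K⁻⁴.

T ≈ 402 K

For a small grey body in a large enclosure, net radiated power = εσA(T⁴ − T_w⁴).
Steady state: P = εσA(T⁴ − T_w⁴) with A = 4πr² = 0.01629 m².
T⁴ = P/(εσA) + T_w⁴ = 12.2/(0.82·5.67×10⁻⁸·0.01629) + (316)⁴
    = 1.611×10¹⁰ + 9.971×10⁹ = 2.608×10¹⁰ K⁴.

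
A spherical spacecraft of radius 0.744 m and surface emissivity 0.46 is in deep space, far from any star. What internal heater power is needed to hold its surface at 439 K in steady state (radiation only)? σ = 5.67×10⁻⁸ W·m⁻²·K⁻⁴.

P = εσ·4πr²·T⁴.
4πr² = 6.956 m²; T⁴ = 3.714×10¹⁰ K⁴.
P = 0.46·5.67×10⁻⁸·6.956·3.714×10¹⁰.

P ≈ 6740 W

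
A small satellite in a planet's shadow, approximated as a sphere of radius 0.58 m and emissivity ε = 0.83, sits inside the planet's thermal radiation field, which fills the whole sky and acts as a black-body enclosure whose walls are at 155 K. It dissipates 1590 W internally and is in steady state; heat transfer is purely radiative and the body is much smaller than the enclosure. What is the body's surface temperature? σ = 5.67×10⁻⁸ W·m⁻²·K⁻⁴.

For a small grey body in a large enclosure, net radiated power = εσA(T⁴ − T_w⁴).
Steady state: P = εσA(T⁴ − T_w⁴) with A = 4πr² = 4.227 m².
T⁴ = P/(εσA) + T_w⁴ = 1590/(0.83·5.67×10⁻⁸·4.227) + (155)⁴
    = 7.992×10⁹ + 5.772×10⁸ = 8.569×10⁹ K⁴.

T ≈ 304 K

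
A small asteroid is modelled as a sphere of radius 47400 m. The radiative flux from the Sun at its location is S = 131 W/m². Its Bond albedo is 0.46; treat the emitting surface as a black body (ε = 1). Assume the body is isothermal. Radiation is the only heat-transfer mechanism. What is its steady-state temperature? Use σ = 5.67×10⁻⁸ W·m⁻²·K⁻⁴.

At equilibrium, absorbed power = emitted power.
Absorbing cross-section = πr² = 7.058×10⁹ m²; emitting surface = 4πr² = 2.823×10¹⁰ m² (ratio 4).
(1−a)S·A_cross = εσ·A_surf·T⁴  ⇒  T⁴ = (1−a)S/(4σ).
T⁴ = 0.540·131/(4·5.67×10⁻⁸) = 3.119×10⁸ K⁴.
T = (3.119×10⁸)^(1/4).

T ≈ 133 K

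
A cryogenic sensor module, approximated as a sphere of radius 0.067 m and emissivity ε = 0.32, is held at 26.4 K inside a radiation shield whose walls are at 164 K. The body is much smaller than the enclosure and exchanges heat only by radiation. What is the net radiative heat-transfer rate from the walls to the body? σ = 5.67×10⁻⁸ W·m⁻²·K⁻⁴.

P_net ≈ 0.740 W

For a small grey body in a large enclosure: P_net = εσA(T_body⁴ − T_wall⁴).
A = 4πr² = 0.05641 m²; T_body⁴ − T_wall⁴ = 4.858×10⁵ − 7.234×10⁸ = -7.229×10⁸ K⁴.
|P_net| = 0.32·5.67×10⁻⁸·0.05641·7.229×10⁸.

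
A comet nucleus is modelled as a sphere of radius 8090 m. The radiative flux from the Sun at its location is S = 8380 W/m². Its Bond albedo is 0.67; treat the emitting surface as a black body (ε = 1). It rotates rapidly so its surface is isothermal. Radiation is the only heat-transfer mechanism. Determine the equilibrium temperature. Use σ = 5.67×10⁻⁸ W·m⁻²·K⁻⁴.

At equilibrium, absorbed power = emitted power.
Absorbing cross-section = πr² = 2.056×10⁸ m²; emitting surface = 4πr² = 8.224×10⁸ m² (ratio 4).
(1−a)S·A_cross = εσ·A_surf·T⁴  ⇒  T⁴ = (1−a)S/(4σ).
T⁴ = 0.330·8380/(4·5.67×10⁻⁸) = 1.219×10¹⁰ K⁴.
T = (1.219×10¹⁰)^(1/4).

T ≈ 332 K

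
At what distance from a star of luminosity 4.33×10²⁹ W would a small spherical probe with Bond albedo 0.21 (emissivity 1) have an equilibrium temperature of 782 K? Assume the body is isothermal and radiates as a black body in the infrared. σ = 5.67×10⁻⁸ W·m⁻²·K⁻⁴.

For an isothermal black-emitting sphere, (1−a)S·πr² = σ·4πr²·T⁴ ⇒ S = 4σT⁴/(1−a).
S = 4·5.67×10⁻⁸·(782)⁴/0.790 = 1.074×10⁵ W/m².
Flux falls as S = L/(4πd²), so d = √(L/(4πS)) = √(4.33×10²⁹/(4π·1.074×10⁵)).

d ≈ 5.67×10¹¹ m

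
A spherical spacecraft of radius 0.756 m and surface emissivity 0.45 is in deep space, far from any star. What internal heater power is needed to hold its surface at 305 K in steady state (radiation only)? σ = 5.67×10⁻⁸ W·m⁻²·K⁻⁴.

P = εσ·4πr²·T⁴.
4πr² = 7.182 m²; T⁴ = 8.654×10⁹ K⁴.
P = 0.45·5.67×10⁻⁸·7.182·8.654×10⁹.

P ≈ 1590 W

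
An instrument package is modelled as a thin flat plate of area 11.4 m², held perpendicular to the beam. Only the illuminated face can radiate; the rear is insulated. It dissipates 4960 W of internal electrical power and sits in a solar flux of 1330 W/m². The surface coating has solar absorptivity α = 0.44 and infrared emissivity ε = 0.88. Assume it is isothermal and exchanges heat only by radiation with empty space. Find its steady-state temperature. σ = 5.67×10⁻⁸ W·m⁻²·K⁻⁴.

T ≈ 378 K

At steady state, absorbed solar power + internal power = radiated power.
Absorbed: α·S·A_cross = 0.44·1330·11.40 = 6671 W (cross-section A).
Total input = 6671 + 4960 = 11630 W.
Radiated: εσ·A_surf·T⁴ with A_surf = A = 11.40 m².
T⁴ = 11630/(0.88·5.67×10⁻⁸·11.40) = 2.045×10¹⁰ K⁴.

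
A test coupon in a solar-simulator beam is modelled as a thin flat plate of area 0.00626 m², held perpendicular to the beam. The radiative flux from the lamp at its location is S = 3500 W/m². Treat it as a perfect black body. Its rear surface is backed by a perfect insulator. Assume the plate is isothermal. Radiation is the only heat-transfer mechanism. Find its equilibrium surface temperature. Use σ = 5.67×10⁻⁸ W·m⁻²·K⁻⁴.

T ≈ 498 K

At equilibrium, absorbed power = emitted power.
Absorbing cross-section = A = 0.006260 m²; emitting surface = A = 0.006260 m² (ratio 1).
S·A_cross = εσ·A_surf·T⁴  ⇒  T⁴ = S/(1σ).
T⁴ = 1.00·3500/(1·5.67×10⁻⁸) = 6.173×10¹⁰ K⁴.
T = (6.173×10¹⁰)^(1/4).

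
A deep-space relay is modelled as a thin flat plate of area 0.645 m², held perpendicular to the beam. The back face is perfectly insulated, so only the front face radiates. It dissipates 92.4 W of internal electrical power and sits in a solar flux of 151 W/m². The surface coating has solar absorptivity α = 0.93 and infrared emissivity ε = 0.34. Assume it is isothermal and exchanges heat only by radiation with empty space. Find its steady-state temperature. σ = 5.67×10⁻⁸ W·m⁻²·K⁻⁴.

At steady state, absorbed solar power + internal power = radiated power.
Absorbed: α·S·A_cross = 0.93·151·0.6450 = 90.58 W (cross-section A).
Total input = 90.58 + 92.4 = 183.0 W.
Radiated: εσ·A_surf·T⁴ with A_surf = A = 0.6450 m².
T⁴ = 183.0/(0.34·5.67×10⁻⁸·0.6450) = 1.472×10¹⁰ K⁴.

T ≈ 348 K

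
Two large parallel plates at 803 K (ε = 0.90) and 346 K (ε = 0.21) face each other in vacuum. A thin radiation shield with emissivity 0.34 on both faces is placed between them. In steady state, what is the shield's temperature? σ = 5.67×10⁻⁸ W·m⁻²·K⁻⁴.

In steady state the net flux on the hot side equals that on the cold side.
σ(T₁⁴−T_s⁴)/D₁ = σ(T_s⁴−T₂⁴)/D₂, with D₁ = 1/ε₁+1/ε_s−1 = 3.052, D₂ = 1/ε_s+1/ε₂−1 = 6.703.
Solve for T_s⁴: T_s⁴ = (D₂·T₁⁴ + D₁·T₂⁴)/(D₁+D₂) = 2.902×10¹¹ K⁴.

T_s ≈ 734 K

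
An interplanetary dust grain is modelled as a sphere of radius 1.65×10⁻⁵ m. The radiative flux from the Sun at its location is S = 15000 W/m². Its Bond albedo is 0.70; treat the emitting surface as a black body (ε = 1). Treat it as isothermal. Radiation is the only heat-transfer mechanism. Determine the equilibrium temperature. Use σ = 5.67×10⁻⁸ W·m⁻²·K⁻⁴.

T ≈ 375 K

At equilibrium, absorbed power = emitted power.
Absorbing cross-section = πr² = 8.553×10⁻¹⁰ m²; emitting surface = 4πr² = 3.421×10⁻⁹ m² (ratio 4).
(1−a)S·A_cross = εσ·A_surf·T⁴  ⇒  T⁴ = (1−a)S/(4σ).
T⁴ = 0.300·15000/(4·5.67×10⁻⁸) = 1.984×10¹⁰ K⁴.
T = (1.984×10¹⁰)^(1/4).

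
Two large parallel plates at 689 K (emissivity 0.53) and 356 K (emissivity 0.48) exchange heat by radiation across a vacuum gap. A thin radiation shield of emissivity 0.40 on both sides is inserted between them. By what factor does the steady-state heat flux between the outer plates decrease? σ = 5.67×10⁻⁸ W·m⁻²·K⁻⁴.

Without shield: q₀ = σΔ(T⁴)/(1/ε₁+1/ε₂−1) with denominator 2.970.
With shield the two gaps are in series; the resistances add: (1/ε₁+1/ε_s−1)+(1/ε_s+1/ε₂−1) = 3.387+3.583 = 6.970.
Heat-flux ratio q₀/q = 6.970/2.970.

factor ≈ 2.35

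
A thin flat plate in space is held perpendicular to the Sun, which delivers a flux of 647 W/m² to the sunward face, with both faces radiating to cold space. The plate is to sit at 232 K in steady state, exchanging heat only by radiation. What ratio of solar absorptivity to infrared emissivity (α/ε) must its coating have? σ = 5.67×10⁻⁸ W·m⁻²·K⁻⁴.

Balance: αS·A = εσ·2A·T⁴ ⇒ α/ε = 2σT⁴/S.
α/ε = 2·5.67×10⁻⁸·(232)⁴/647 = 2·5.67×10⁻⁸·2.897×10⁹/647.

α/ε ≈ 0.508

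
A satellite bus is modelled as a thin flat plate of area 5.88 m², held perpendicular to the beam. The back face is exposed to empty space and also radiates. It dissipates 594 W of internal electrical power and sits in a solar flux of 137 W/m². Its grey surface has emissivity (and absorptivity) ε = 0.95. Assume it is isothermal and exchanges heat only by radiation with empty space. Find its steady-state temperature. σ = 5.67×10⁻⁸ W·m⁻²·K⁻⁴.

At steady state, absorbed solar power + internal power = radiated power.
Absorbed: α·S·A_cross = 0.95·137·5.880 = 765.3 W (cross-section A).
Total input = 765.3 + 594 = 1359 W.
Radiated: εσ·A_surf·T⁴ with A_surf = 2A = 11.76 m².
T⁴ = 1359/(0.95·5.67×10⁻⁸·11.76) = 2.146×10⁹ K⁴.

T ≈ 215 K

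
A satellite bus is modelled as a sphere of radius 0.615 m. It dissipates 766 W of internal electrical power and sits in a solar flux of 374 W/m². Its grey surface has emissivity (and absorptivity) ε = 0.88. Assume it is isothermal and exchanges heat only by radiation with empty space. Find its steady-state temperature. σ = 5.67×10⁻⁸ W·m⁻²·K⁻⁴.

At steady state, absorbed solar power + internal power = radiated power.
Absorbed: α·S·A_cross = 0.88·374·1.188 = 391.1 W (cross-section πr²).
Total input = 391.1 + 766 = 1157 W.
Radiated: εσ·A_surf·T⁴ with A_surf = 4πr² = 4.753 m².
T⁴ = 1157/(0.88·5.67×10⁻⁸·4.753) = 4.879×10⁹ K⁴.

T ≈ 264 K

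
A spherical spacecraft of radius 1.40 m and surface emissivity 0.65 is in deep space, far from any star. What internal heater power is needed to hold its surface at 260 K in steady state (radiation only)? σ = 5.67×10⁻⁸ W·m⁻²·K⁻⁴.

P ≈ 4150 W

P = εσ·4πr²·T⁴.
4πr² = 24.63 m²; T⁴ = 4.570×10⁹ K⁴.
P = 0.65·5.67×10⁻⁸·24.63·4.570×10⁹.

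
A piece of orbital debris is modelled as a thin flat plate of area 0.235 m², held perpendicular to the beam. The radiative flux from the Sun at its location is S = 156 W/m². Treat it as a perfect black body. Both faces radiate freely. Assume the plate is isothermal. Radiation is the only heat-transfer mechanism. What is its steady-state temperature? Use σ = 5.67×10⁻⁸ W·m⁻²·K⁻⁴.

At equilibrium, absorbed power = emitted power.
Absorbing cross-section = A = 0.2350 m²; emitting surface = 2A = 0.4700 m² (ratio 2).
S·A_cross = εσ·A_surf·T⁴  ⇒  T⁴ = S/(2σ).
T⁴ = 1.00·156/(2·5.67×10⁻⁸) = 1.376×10⁹ K⁴.
T = (1.376×10⁹)^(1/4).

T ≈ 193 K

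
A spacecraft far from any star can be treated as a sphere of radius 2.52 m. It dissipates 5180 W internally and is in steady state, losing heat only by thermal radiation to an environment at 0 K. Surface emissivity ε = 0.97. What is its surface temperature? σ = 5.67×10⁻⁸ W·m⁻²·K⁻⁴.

T ≈ 185 K

Steady state: internal power = radiated power, P = εσA T⁴.
Radiating area A = 4πr² = 79.80 m².
T⁴ = P/(εσA) = 5180/(0.97·5.67×10⁻⁸·79.80) = 1.180×10⁹ K⁴.
T = (1.180×10⁹)^(1/4).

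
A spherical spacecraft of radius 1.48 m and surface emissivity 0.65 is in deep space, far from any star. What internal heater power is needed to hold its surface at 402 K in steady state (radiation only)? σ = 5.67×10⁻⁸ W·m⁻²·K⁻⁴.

P ≈ 26500 W

P = εσ·4πr²·T⁴.
4πr² = 27.53 m²; T⁴ = 2.612×10¹⁰ K⁴.
P = 0.65·5.67×10⁻⁸·27.53·2.612×10¹⁰.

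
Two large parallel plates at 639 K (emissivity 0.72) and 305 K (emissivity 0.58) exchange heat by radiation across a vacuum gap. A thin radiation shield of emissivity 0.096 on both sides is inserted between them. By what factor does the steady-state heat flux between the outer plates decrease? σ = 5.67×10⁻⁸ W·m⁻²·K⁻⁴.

Without shield: q₀ = σΔ(T⁴)/(1/ε₁+1/ε₂−1) with denominator 2.113.
With shield the two gaps are in series; the resistances add: (1/ε₁+1/ε_s−1)+(1/ε_s+1/ε₂−1) = 10.81+11.14 = 21.95.
Heat-flux ratio q₀/q = 21.95/2.113.

factor ≈ 10.4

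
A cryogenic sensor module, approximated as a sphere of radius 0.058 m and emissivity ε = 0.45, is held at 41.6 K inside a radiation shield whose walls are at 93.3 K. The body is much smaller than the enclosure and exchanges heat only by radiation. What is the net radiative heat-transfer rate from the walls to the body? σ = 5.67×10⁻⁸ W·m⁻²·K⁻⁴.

P_net ≈ 0.0785 W

For a small grey body in a large enclosure: P_net = εσA(T_body⁴ − T_wall⁴).
A = 4πr² = 0.04227 m²; T_body⁴ − T_wall⁴ = 2.995×10⁶ − 7.578×10⁷ = -7.278×10⁷ K⁴.
|P_net| = 0.45·5.67×10⁻⁸·0.04227·7.278×10⁷.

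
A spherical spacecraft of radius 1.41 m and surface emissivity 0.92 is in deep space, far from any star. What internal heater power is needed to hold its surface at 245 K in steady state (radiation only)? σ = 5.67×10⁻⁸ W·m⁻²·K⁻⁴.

P ≈ 4700 W

P = εσ·4πr²·T⁴.
4πr² = 24.98 m²; T⁴ = 3.603×10⁹ K⁴.
P = 0.92·5.67×10⁻⁸·24.98·3.603×10⁹.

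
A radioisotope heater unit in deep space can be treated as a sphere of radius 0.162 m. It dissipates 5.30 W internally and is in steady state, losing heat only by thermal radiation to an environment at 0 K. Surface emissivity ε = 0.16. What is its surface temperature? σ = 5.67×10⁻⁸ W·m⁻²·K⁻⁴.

T ≈ 205 K

Steady state: internal power = radiated power, P = εσA T⁴.
Radiating area A = 4πr² = 0.3298 m².
T⁴ = P/(εσA) = 5.30/(0.16·5.67×10⁻⁸·0.3298) = 1.771×10⁹ K⁴.
T = (1.771×10⁹)^(1/4).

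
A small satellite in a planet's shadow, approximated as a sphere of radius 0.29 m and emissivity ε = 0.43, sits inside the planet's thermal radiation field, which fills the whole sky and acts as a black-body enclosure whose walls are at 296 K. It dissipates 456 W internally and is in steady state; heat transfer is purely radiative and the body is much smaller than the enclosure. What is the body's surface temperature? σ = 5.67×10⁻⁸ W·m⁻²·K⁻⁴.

T ≈ 399 K

For a small grey body in a large enclosure, net radiated power = εσA(T⁴ − T_w⁴).
Steady state: P = εσA(T⁴ − T_w⁴) with A = 4πr² = 1.057 m².
T⁴ = P/(εσA) + T_w⁴ = 456/(0.43·5.67×10⁻⁸·1.057) + (296)⁴
    = 1.770×10¹⁰ + 7.677×10⁹ = 2.537×10¹⁰ K⁴.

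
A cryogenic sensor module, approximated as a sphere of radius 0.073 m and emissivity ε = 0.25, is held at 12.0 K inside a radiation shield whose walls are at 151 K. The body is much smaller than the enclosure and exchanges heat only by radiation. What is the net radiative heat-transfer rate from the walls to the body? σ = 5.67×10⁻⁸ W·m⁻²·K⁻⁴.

For a small grey body in a large enclosure: P_net = εσA(T_body⁴ − T_wall⁴).
A = 4πr² = 0.06697 m²; T_body⁴ − T_wall⁴ = 20740 − 5.199×10⁸ = -5.199×10⁸ K⁴.
|P_net| = 0.25·5.67×10⁻⁸·0.06697·5.199×10⁸.

P_net ≈ 0.493 W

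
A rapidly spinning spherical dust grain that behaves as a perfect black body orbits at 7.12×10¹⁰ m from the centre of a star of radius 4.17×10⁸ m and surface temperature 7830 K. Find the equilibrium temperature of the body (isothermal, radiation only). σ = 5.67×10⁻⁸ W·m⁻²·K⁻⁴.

T ≈ 424 K

The star's surface emits σT_*⁴; at distance d the flux is S = σT_*⁴(R_*/d)².
S = 5.67×10⁻⁸·(7830)⁴·(4.17×10⁸/7.12×10¹⁰)² = 7310 W/m².
For an isothermal sphere T⁴ = (1−a)S/(4σ) = 3.223×10¹⁰ K⁴.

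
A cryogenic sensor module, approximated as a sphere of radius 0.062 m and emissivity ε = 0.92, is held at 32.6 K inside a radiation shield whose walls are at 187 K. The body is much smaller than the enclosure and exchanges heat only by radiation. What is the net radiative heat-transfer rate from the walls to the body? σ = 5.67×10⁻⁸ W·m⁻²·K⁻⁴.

P_net ≈ 3.08 W

For a small grey body in a large enclosure: P_net = εσA(T_body⁴ − T_wall⁴).
A = 4πr² = 0.04831 m²; T_body⁴ − T_wall⁴ = 1.129×10⁶ − 1.223×10⁹ = -1.222×10⁹ K⁴.
|P_net| = 0.92·5.67×10⁻⁸·0.04831·1.222×10⁹.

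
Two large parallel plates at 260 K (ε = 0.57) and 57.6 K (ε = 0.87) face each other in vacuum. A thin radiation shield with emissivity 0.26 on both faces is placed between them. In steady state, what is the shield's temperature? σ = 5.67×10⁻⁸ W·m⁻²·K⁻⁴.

T_s ≈ 215 K

In steady state the net flux on the hot side equals that on the cold side.
σ(T₁⁴−T_s⁴)/D₁ = σ(T_s⁴−T₂⁴)/D₂, with D₁ = 1/ε₁+1/ε_s−1 = 4.601, D₂ = 1/ε_s+1/ε₂−1 = 3.996.
Solve for T_s⁴: T_s⁴ = (D₂·T₁⁴ + D₁·T₂⁴)/(D₁+D₂) = 2.130×10⁹ K⁴.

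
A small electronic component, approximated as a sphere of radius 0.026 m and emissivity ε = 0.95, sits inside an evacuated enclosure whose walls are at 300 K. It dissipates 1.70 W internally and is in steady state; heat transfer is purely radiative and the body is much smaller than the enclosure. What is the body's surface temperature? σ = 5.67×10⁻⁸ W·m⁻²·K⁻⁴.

T ≈ 330 K

For a small grey body in a large enclosure, net radiated power = εσA(T⁴ − T_w⁴).
Steady state: P = εσA(T⁴ − T_w⁴) with A = 4πr² = 0.008495 m².
T⁴ = P/(εσA) + T_w⁴ = 1.70/(0.95·5.67×10⁻⁸·0.008495) + (300)⁴
    = 3.715×10⁹ + 8.100×10⁹ = 1.182×10¹⁰ K⁴.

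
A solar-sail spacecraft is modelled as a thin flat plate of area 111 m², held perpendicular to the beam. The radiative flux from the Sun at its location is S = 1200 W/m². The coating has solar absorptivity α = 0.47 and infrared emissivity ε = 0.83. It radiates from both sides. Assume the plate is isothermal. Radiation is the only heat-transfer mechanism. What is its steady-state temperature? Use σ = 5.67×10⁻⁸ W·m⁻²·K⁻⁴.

T ≈ 278 K

At equilibrium, absorbed power = emitted power.
Absorbing cross-section = A = 111.0 m²; emitting surface = 2A = 222.0 m² (ratio 2).
αS·A_cross = εσ·A_surf·T⁴  ⇒  T⁴ = αS/(ε·2σ).
T⁴ = 0.470·1200/(0.83·2·5.67×10⁻⁸) = 5.992×10⁹ K⁴.
T = (5.992×10⁹)^(1/4).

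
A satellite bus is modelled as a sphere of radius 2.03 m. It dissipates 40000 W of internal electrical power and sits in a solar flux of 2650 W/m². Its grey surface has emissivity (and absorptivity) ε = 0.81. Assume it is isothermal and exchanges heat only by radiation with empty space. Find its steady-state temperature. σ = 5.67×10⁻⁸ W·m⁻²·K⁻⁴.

At steady state, absorbed solar power + internal power = radiated power.
Absorbed: α·S·A_cross = 0.81·2650·12.95 = 27790 W (cross-section πr²).
Total input = 27790 + 40000 = 67790 W.
Radiated: εσ·A_surf·T⁴ with A_surf = 4πr² = 51.78 m².
T⁴ = 67790/(0.81·5.67×10⁻⁸·51.78) = 2.850×10¹⁰ K⁴.

T ≈ 411 K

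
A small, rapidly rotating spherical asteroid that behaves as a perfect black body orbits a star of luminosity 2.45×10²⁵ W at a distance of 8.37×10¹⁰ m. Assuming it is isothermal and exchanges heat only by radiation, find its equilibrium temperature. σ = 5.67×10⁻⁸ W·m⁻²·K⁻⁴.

First find the stellar flux at distance d: S = L/(4πd²) = 2.45×10²⁵/(4π·(8.37×10¹⁰)²) = 278.3 W/m².
For an isothermal sphere, absorbed (1−a)S·πr² = emitted σ·4πr²·T⁴, so T⁴ = (1−a)S/(4σ).
T⁴ = 1.00·278.3/(4·5.67×10⁻⁸) = 1.227×10⁹ K⁴.

T ≈ 187 K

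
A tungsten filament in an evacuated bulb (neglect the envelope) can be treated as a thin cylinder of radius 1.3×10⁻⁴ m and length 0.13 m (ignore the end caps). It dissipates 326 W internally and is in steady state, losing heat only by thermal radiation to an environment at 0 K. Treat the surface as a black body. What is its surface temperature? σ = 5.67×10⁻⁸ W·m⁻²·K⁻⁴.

T ≈ 2710 K

Steady state: internal power = radiated power, P = εσA T⁴.
Radiating area A = 2πrL = 1.062×10⁻⁴ m².
T⁴ = P/(εσA) = 326/(1.0·5.67×10⁻⁸·1.062×10⁻⁴) = 5.415×10¹³ K⁴.
T = (5.415×10¹³)^(1/4).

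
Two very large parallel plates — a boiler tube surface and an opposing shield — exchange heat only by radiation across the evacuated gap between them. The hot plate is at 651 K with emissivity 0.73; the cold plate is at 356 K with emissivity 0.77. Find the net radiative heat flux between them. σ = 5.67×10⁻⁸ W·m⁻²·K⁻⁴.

For two infinite grey parallel plates, q = σ(T₁⁴ − T₂⁴)/(1/ε₁ + 1/ε₂ − 1).
T₁⁴ − T₂⁴ = 1.796×10¹¹ − 1.606×10¹⁰ = 1.635×10¹¹ K⁴.
1/ε₁ + 1/ε₂ − 1 = 1.370 + 1.299 − 1 = 1.669.
q = 5.67×10⁻⁸ × 1.635×10¹¹ / 1.669.

q ≈ 5560 W/m²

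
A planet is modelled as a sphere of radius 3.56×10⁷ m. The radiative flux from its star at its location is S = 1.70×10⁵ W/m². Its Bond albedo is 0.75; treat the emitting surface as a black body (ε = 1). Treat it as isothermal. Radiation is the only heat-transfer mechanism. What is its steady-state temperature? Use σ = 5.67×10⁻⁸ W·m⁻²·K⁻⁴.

T ≈ 658 K

At equilibrium, absorbed power = emitted power.
Absorbing cross-section = πr² = 3.982×10¹⁵ m²; emitting surface = 4πr² = 1.593×10¹⁶ m² (ratio 4).
(1−a)S·A_cross = εσ·A_surf·T⁴  ⇒  T⁴ = (1−a)S/(4σ).
T⁴ = 0.250·1.70×10⁵/(4·5.67×10⁻⁸) = 1.874×10¹¹ K⁴.
T = (1.874×10¹¹)^(1/4).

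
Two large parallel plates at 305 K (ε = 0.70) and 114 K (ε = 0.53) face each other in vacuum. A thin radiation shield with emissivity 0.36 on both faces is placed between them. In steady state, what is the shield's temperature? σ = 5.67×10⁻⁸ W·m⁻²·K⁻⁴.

T_s ≈ 262 K

In steady state the net flux on the hot side equals that on the cold side.
σ(T₁⁴−T_s⁴)/D₁ = σ(T_s⁴−T₂⁴)/D₂, with D₁ = 1/ε₁+1/ε_s−1 = 3.206, D₂ = 1/ε_s+1/ε₂−1 = 3.665.
Solve for T_s⁴: T_s⁴ = (D₂·T₁⁴ + D₁·T₂⁴)/(D₁+D₂) = 4.694×10⁹ K⁴.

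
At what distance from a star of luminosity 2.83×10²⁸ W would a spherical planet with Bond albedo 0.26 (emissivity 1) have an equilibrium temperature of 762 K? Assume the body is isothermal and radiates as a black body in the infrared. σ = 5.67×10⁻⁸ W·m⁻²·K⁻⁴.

d ≈ 1.48×10¹¹ m

For an isothermal black-emitting sphere, (1−a)S·πr² = σ·4πr²·T⁴ ⇒ S = 4σT⁴/(1−a).
S = 4·5.67×10⁻⁸·(762)⁴/0.740 = 1.033×10⁵ W/m².
Flux falls as S = L/(4πd²), so d = √(L/(4πS)) = √(2.83×10²⁸/(4π·1.033×10⁵)).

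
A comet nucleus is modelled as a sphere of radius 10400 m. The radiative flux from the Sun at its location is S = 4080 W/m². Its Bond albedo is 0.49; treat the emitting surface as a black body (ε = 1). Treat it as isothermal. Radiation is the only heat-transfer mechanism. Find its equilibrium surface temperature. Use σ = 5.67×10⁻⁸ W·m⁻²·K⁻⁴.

At equilibrium, absorbed power = emitted power.
Absorbing cross-section = πr² = 3.398×10⁸ m²; emitting surface = 4πr² = 1.359×10⁹ m² (ratio 4).
(1−a)S·A_cross = εσ·A_surf·T⁴  ⇒  T⁴ = (1−a)S/(4σ).
T⁴ = 0.510·4080/(4·5.67×10⁻⁸) = 9.175×10⁹ K⁴.
T = (9.175×10⁹)^(1/4).

T ≈ 309 K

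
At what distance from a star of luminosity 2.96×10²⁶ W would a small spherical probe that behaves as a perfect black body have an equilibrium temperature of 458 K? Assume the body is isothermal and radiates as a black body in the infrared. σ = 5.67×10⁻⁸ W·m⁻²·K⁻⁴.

For an isothermal black-emitting sphere, (1−a)S·πr² = σ·4πr²·T⁴ ⇒ S = 4σT⁴/(1−a).
S = 4·5.67×10⁻⁸·(458)⁴/1.00 = 9979 W/m².
Flux falls as S = L/(4πd²), so d = √(L/(4πS)) = √(2.96×10²⁶/(4π·9979)).

d ≈ 4.86×10¹⁰ m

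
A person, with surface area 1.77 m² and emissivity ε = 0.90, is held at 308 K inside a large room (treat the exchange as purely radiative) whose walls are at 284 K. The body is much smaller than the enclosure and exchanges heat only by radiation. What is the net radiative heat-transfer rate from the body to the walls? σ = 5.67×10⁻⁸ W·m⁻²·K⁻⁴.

P_net ≈ 225 W

For a small grey body in a large enclosure: P_net = εσA(T_body⁴ − T_wall⁴).
A = 1.77 m²; T_body⁴ − T_wall⁴ = 8.999×10⁹ − 6.505×10⁹ = 2.494×10⁹ K⁴.
|P_net| = 0.90·5.67×10⁻⁸·1.770·2.494×10⁹.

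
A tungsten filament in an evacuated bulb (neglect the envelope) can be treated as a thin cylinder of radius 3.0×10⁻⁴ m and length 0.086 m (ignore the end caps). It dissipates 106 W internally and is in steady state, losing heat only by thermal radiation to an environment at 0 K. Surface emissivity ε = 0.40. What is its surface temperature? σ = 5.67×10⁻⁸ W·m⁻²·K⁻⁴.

Steady state: internal power = radiated power, P = εσA T⁴.
Radiating area A = 2πrL = 1.621×10⁻⁴ m².
T⁴ = P/(εσA) = 106/(0.40·5.67×10⁻⁸·1.621×10⁻⁴) = 2.883×10¹³ K⁴.
T = (2.883×10¹³)^(1/4).

T ≈ 2320 K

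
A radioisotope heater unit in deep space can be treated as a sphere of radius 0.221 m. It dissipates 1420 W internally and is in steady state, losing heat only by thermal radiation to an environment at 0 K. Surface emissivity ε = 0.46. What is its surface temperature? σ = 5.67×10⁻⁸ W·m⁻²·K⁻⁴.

Steady state: internal power = radiated power, P = εσA T⁴.
Radiating area A = 4πr² = 0.6138 m².
T⁴ = P/(εσA) = 1420/(0.46·5.67×10⁻⁸·0.6138) = 8.871×10¹⁰ K⁴.
T = (8.871×10¹⁰)^(1/4).

T ≈ 546 K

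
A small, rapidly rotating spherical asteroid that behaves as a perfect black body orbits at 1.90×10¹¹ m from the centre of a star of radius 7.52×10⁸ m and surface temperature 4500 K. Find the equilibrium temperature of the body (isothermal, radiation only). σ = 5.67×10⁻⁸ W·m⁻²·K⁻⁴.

The star's surface emits σT_*⁴; at distance d the flux is S = σT_*⁴(R_*/d)².
S = 5.67×10⁻⁸·(4500)⁴·(7.52×10⁸/1.90×10¹¹)² = 364.2 W/m².
For an isothermal sphere T⁴ = (1−a)S/(4σ) = 1.606×10⁹ K⁴.

T ≈ 200 K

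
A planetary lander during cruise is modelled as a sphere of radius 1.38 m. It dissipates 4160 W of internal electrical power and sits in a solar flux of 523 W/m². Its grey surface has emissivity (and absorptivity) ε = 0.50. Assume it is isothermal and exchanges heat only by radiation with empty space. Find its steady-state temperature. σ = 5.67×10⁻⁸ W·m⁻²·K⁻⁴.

T ≈ 303 K

At steady state, absorbed solar power + internal power = radiated power.
Absorbed: α·S·A_cross = 0.50·523·5.983 = 1565 W (cross-section πr²).
Total input = 1565 + 4160 = 5725 W.
Radiated: εσ·A_surf·T⁴ with A_surf = 4πr² = 23.93 m².
T⁴ = 5725/(0.50·5.67×10⁻⁸·23.93) = 8.438×10⁹ K⁴.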